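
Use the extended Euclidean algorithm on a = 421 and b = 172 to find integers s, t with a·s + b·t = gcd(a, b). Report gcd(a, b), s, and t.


Euclidean algorithm on (421, 172) — divide until remainder is 0:
  421 = 2 · 172 + 77
  172 = 2 · 77 + 18
  77 = 4 · 18 + 5
  18 = 3 · 5 + 3
  5 = 1 · 3 + 2
  3 = 1 · 2 + 1
  2 = 2 · 1 + 0
gcd(421, 172) = 1.
Track Bezout coefficients alongside the remainders: start with r₀ = 421 = a·1 + b·0 (s = 1, t = 0) and r₁ = 172 = a·0 + b·1 (s = 0, t = 1); each new remainder r_{k+1} = r_{k-1} − q_k·r_k inherits s_{k+1} = s_{k-1} − q_k·s_k, t_{k+1} = t_{k-1} − q_k·t_k, so r_k = a·s_k + b·t_k at every step:
  q = 2: r = 77, s = 1 − 2·0 = 1, t = 0 − 2·1 = -2  (check: 421·1 + 172·(-2) = 77)
  q = 2: r = 18, s = 0 − 2·1 = -2, t = 1 − 2·(-2) = 5  (check: 421·(-2) + 172·5 = 18)
  q = 4: r = 5, s = 1 − 4·(-2) = 9, t = -2 − 4·5 = -22  (check: 421·9 + 172·(-22) = 5)
  q = 3: r = 3, s = -2 − 3·9 = -29, t = 5 − 3·(-22) = 71  (check: 421·(-29) + 172·71 = 3)
  q = 1: r = 2, s = 9 − 1·(-29) = 38, t = -22 − 1·71 = -93  (check: 421·38 + 172·(-93) = 2)
  q = 1: r = 1, s = -29 − 1·38 = -67, t = 71 − 1·(-93) = 164  (check: 421·(-67) + 172·164 = 1)
The row with r = 1 (the gcd) gives the Bezout coefficients s = -67, t = 164.
Result: 421 · (-67) + 172 · (164) = 1.

gcd(421, 172) = 1; s = -67, t = 164 (check: 421·(-67) + 172·164 = 1).


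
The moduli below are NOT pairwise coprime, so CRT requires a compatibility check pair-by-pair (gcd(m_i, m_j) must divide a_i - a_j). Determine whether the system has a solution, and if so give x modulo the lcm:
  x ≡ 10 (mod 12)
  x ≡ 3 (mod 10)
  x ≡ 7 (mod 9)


Moduli 12, 10, 9 are not pairwise coprime, so CRT works modulo lcm(m_i) when all pairwise compatibility conditions hold.
Pairwise compatibility: gcd(m_i, m_j) must divide a_i - a_j for every pair.
Merge one congruence at a time:
  Start: x ≡ 10 (mod 12).
  Combine with x ≡ 3 (mod 10): gcd(12, 10) = 2, and 3 - 10 = -7 is NOT divisible by 2.
    ⇒ system is inconsistent (no integer solution).

No solution (the system is inconsistent).


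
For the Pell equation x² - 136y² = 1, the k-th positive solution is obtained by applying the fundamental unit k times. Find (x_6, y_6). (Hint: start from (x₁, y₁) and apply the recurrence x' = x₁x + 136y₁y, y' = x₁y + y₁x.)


Step 1: Find the fundamental solution (x₁, y₁) of x² - 136y² = 1.
  Expand √136 as a continued fraction. a₀ = ⌊√136⌋ = 11; iterate m_{k+1} = d_k·a_k − m_k, d_{k+1} = (136 − m_{k+1}²)/d_k, a_{k+1} = ⌊(a₀ + m_{k+1})/d_{k+1}⌋ (starting m₀ = 0, d₀ = 1), with convergents p_k = a_k·p_{k-1} + p_{k-2}, q_k = a_k·q_{k-1} + q_{k-2} (p₋₁ = 1, q₋₁ = 0):
  k = 0: a₀ = 11; p₀/q₀ = 11/1; p₀² − 136·q₀² = 121 − 136 = -15.
  k = 1: m = 11, d = 15, a = ⌊(11 + 11)/15⌋ = 1; p/q = (1·11 + 1)/(1·1 + 0) = 12/1; p² − 136·q² = 144 − 136 = 8.
  k = 2: m = 4, d = 8, a = ⌊(11 + 4)/8⌋ = 1; p/q = (1·12 + 11)/(1·1 + 1) = 23/2; p² − 136·q² = 529 − 544 = -15.
  k = 3: m = 4, d = 15, a = ⌊(11 + 4)/15⌋ = 1; p/q = (1·23 + 12)/(1·2 + 1) = 35/3; p² − 136·q² = 1225 − 1224 = 1.
  The first convergent with p² − 136·q² = 1 gives the fundamental solution (x₁, y₁) = (35, 3).
Step 2: Apply the recurrence (x_{n+1}, y_{n+1}) = (x₁x_n + 136y₁y_n, x₁y_n + y₁x_n) repeatedly.
  From (x_1, y_1) = (35, 3): x_2 = 35·35 + 136·3·3 = 2449; y_2 = 35·3 + 3·35 = 210.
  From (x_2, y_2) = (2449, 210): x_3 = 35·2449 + 136·3·210 = 171395; y_3 = 35·210 + 3·2449 = 14697.
  From (x_3, y_3) = (171395, 14697): x_4 = 35·171395 + 136·3·14697 = 11995201; y_4 = 35·14697 + 3·171395 = 1028580.
  From (x_4, y_4) = (11995201, 1028580): x_5 = 35·11995201 + 136·3·1028580 = 839492675; y_5 = 35·1028580 + 3·11995201 = 71985903.
  From (x_5, y_5) = (839492675, 71985903): x_6 = 35·839492675 + 136·3·71985903 = 58752492049; y_6 = 35·71985903 + 3·839492675 = 5037984630.
Step 3: Verify x_6² - 136·y_6² = 3451855321967808218401 - 3451855321967808218400 = 1 (should be 1). ✓

(x_1, y_1) = (35, 3); (x_6, y_6) = (58752492049, 5037984630).


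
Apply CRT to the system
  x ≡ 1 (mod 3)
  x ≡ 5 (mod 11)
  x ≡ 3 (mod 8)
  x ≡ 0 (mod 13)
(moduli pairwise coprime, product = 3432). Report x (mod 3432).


Product of moduli M = 3 · 11 · 8 · 13 = 3432.
Merge one congruence at a time:
  Start: x ≡ 1 (mod 3).
  Combine with x ≡ 5 (mod 11); new modulus lcm = 33.
    Write x = 1 + 3·t and substitute into x ≡ 5 (mod 11): 3·t ≡ 5 − 1 = 4 (mod 11).
    The inverse of 3 mod 11 is 4 (since 3·4 = 12 = 1·11 + 1), so t ≡ 4·4 = 16 ≡ 5 (mod 11).
    Then x = 1 + 3·5 = 16, valid modulo lcm(3, 11) = 33: x ≡ 16 (mod 33).
  Combine with x ≡ 3 (mod 8); new modulus lcm = 264.
    Write x = 16 + 33·t and substitute into x ≡ 3 (mod 8): 33·t ≡ 3 − 16 = -13 (mod 8).
    Reduce coefficients mod 8: 1·t ≡ 3 (mod 8).
    So t ≡ 3 (mod 8).
    Then x = 16 + 33·3 = 115, valid modulo lcm(33, 8) = 264: x ≡ 115 (mod 264).
  Combine with x ≡ 0 (mod 13); new modulus lcm = 3432.
    Write x = 115 + 264·t and substitute into x ≡ 0 (mod 13): 264·t ≡ 0 − 115 = -115 (mod 13).
    Reduce coefficients mod 13: 4·t ≡ 2 (mod 13).
    The inverse of 4 mod 13 is 10 (since 4·10 = 40 = 3·13 + 1), so t ≡ 10·2 = 20 ≡ 7 (mod 13).
    Then x = 115 + 264·7 = 1963, valid modulo lcm(264, 13) = 3432: x ≡ 1963 (mod 3432).
Verify against each original: 1963 mod 3 = 1, 1963 mod 11 = 5, 1963 mod 8 = 3, 1963 mod 13 = 0.

x ≡ 1963 (mod 3432).


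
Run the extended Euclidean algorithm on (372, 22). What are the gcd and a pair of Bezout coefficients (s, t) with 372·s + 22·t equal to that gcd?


Euclidean algorithm on (372, 22) — divide until remainder is 0:
  372 = 16 · 22 + 20
  22 = 1 · 20 + 2
  20 = 10 · 2 + 0
gcd(372, 22) = 2.
Track Bezout coefficients alongside the remainders: start with r₀ = 372 = a·1 + b·0 (s = 1, t = 0) and r₁ = 22 = a·0 + b·1 (s = 0, t = 1); each new remainder r_{k+1} = r_{k-1} − q_k·r_k inherits s_{k+1} = s_{k-1} − q_k·s_k, t_{k+1} = t_{k-1} − q_k·t_k, so r_k = a·s_k + b·t_k at every step:
  q = 16: r = 20, s = 1 − 16·0 = 1, t = 0 − 16·1 = -16  (check: 372·1 + 22·(-16) = 20)
  q = 1: r = 2, s = 0 − 1·1 = -1, t = 1 − 1·(-16) = 17  (check: 372·(-1) + 22·17 = 2)
The row with r = 2 (the gcd) gives the Bezout coefficients s = -1, t = 17.
Result: 372 · (-1) + 22 · (17) = 2.

gcd(372, 22) = 2; s = -1, t = 17 (check: 372·(-1) + 22·17 = 2).


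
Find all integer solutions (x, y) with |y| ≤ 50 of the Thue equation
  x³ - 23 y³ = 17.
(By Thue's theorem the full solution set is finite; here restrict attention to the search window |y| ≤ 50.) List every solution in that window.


The equation is x³ - 23y³ = 17. For fixed y, x³ = 23·y³ + 17, so a solution requires the RHS to be a perfect cube.
Strategy: iterate y from -50 to 50, compute RHS = 23·y³ + 17, and check whether it is a (positive or negative) perfect cube.
Check small values of y:
  y = 0: RHS = 17 is not a perfect cube.
  y = 1: RHS = 40 is not a perfect cube.
  y = -1: RHS = -6 is not a perfect cube.
  y = 2: RHS = 201 is not a perfect cube.
  y = -2: RHS = -167 is not a perfect cube.
  y = 3: RHS = 638 is not a perfect cube.
  y = -3: RHS = -604 is not a perfect cube.
Continuing the search up to |y| = 50 finds no solutions either.
No (x, y) in the scanned range satisfies the equation.

No integer solutions with |y| ≤ 50.


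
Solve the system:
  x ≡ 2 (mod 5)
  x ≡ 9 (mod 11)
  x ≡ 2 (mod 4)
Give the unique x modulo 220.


Moduli 5, 11, 4 are pairwise coprime; by CRT there is a unique solution modulo M = 5 · 11 · 4 = 220.
Solve pairwise, accumulating the modulus:
  Start with x ≡ 2 (mod 5).
  Combine with x ≡ 9 (mod 11): since gcd(5, 11) = 1, we get a unique residue mod 55.
    Write x = 2 + 5·t and substitute into x ≡ 9 (mod 11): 5·t ≡ 9 − 2 = 7 (mod 11).
    The inverse of 5 mod 11 is 9 (since 5·9 = 45 = 4·11 + 1), so t ≡ 9·7 = 63 ≡ 8 (mod 11).
    Then x = 2 + 5·8 = 42, valid modulo lcm(5, 11) = 55: x ≡ 42 (mod 55).
  Combine with x ≡ 2 (mod 4): since gcd(55, 4) = 1, we get a unique residue mod 220.
    Write x = 42 + 55·t and substitute into x ≡ 2 (mod 4): 55·t ≡ 2 − 42 = -40 (mod 4).
    Reduce coefficients mod 4: 3·t ≡ 0 (mod 4).
    The inverse of 3 mod 4 is 3 (since 3·3 = 9 = 2·4 + 1), so t ≡ 3·0 = 0 ≡ 0 (mod 4).
    Then x = 42 + 55·0 = 42, valid modulo lcm(55, 4) = 220: x ≡ 42 (mod 220).
Verify: 42 mod 5 = 2 ✓, 42 mod 11 = 9 ✓, 42 mod 4 = 2 ✓.

x ≡ 42 (mod 220).


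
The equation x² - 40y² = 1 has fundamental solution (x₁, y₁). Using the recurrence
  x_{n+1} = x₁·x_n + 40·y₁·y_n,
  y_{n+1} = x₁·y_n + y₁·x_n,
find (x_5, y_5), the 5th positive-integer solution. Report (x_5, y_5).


Step 1: Find the fundamental solution (x₁, y₁) of x² - 40y² = 1.
  Expand √40 as a continued fraction. a₀ = ⌊√40⌋ = 6; iterate m_{k+1} = d_k·a_k − m_k, d_{k+1} = (40 − m_{k+1}²)/d_k, a_{k+1} = ⌊(a₀ + m_{k+1})/d_{k+1}⌋ (starting m₀ = 0, d₀ = 1), with convergents p_k = a_k·p_{k-1} + p_{k-2}, q_k = a_k·q_{k-1} + q_{k-2} (p₋₁ = 1, q₋₁ = 0):
  k = 0: a₀ = 6; p₀/q₀ = 6/1; p₀² − 40·q₀² = 36 − 40 = -4.
  k = 1: m = 6, d = 4, a = ⌊(6 + 6)/4⌋ = 3; p/q = (3·6 + 1)/(3·1 + 0) = 19/3; p² − 40·q² = 361 − 360 = 1.
  The first convergent with p² − 40·q² = 1 gives the fundamental solution (x₁, y₁) = (19, 3).
Step 2: Apply the recurrence (x_{n+1}, y_{n+1}) = (x₁x_n + 40y₁y_n, x₁y_n + y₁x_n) repeatedly.
  From (x_1, y_1) = (19, 3): x_2 = 19·19 + 40·3·3 = 721; y_2 = 19·3 + 3·19 = 114.
  From (x_2, y_2) = (721, 114): x_3 = 19·721 + 40·3·114 = 27379; y_3 = 19·114 + 3·721 = 4329.
  From (x_3, y_3) = (27379, 4329): x_4 = 19·27379 + 40·3·4329 = 1039681; y_4 = 19·4329 + 3·27379 = 164388.
  From (x_4, y_4) = (1039681, 164388): x_5 = 19·1039681 + 40·3·164388 = 39480499; y_5 = 19·164388 + 3·1039681 = 6242415.
Step 3: Verify x_5² - 40·y_5² = 1558709801289001 - 1558709801289000 = 1 (should be 1). ✓

(x_1, y_1) = (19, 3); (x_5, y_5) = (39480499, 6242415).


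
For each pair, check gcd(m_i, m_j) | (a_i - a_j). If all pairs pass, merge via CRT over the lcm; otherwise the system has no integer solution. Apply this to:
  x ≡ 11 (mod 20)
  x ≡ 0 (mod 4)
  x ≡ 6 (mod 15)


Moduli 20, 4, 15 are not pairwise coprime, so CRT works modulo lcm(m_i) when all pairwise compatibility conditions hold.
Pairwise compatibility: gcd(m_i, m_j) must divide a_i - a_j for every pair.
Merge one congruence at a time:
  Start: x ≡ 11 (mod 20).
  Combine with x ≡ 0 (mod 4): gcd(20, 4) = 4, and 0 - 11 = -11 is NOT divisible by 4.
    ⇒ system is inconsistent (no integer solution).

No solution (the system is inconsistent).


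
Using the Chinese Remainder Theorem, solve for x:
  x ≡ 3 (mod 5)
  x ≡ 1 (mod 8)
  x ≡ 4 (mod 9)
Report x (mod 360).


Moduli 5, 8, 9 are pairwise coprime; by CRT there is a unique solution modulo M = 5 · 8 · 9 = 360.
Solve pairwise, accumulating the modulus:
  Start with x ≡ 3 (mod 5).
  Combine with x ≡ 1 (mod 8): since gcd(5, 8) = 1, we get a unique residue mod 40.
    Write x = 3 + 5·t and substitute into x ≡ 1 (mod 8): 5·t ≡ 1 − 3 = -2 (mod 8).
    Reduce coefficients mod 8: 5·t ≡ 6 (mod 8).
    The inverse of 5 mod 8 is 5 (since 5·5 = 25 = 3·8 + 1), so t ≡ 5·6 = 30 ≡ 6 (mod 8).
    Then x = 3 + 5·6 = 33, valid modulo lcm(5, 8) = 40: x ≡ 33 (mod 40).
  Combine with x ≡ 4 (mod 9): since gcd(40, 9) = 1, we get a unique residue mod 360.
    Write x = 33 + 40·t and substitute into x ≡ 4 (mod 9): 40·t ≡ 4 − 33 = -29 (mod 9).
    Reduce coefficients mod 9: 4·t ≡ 7 (mod 9).
    The inverse of 4 mod 9 is 7 (since 4·7 = 28 = 3·9 + 1), so t ≡ 7·7 = 49 ≡ 4 (mod 9).
    Then x = 33 + 40·4 = 193, valid modulo lcm(40, 9) = 360: x ≡ 193 (mod 360).
Verify: 193 mod 5 = 3 ✓, 193 mod 8 = 1 ✓, 193 mod 9 = 4 ✓.

x ≡ 193 (mod 360).


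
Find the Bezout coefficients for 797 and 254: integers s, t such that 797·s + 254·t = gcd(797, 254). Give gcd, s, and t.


Euclidean algorithm on (797, 254) — divide until remainder is 0:
  797 = 3 · 254 + 35
  254 = 7 · 35 + 9
  35 = 3 · 9 + 8
  9 = 1 · 8 + 1
  8 = 8 · 1 + 0
gcd(797, 254) = 1.
Track Bezout coefficients alongside the remainders: start with r₀ = 797 = a·1 + b·0 (s = 1, t = 0) and r₁ = 254 = a·0 + b·1 (s = 0, t = 1); each new remainder r_{k+1} = r_{k-1} − q_k·r_k inherits s_{k+1} = s_{k-1} − q_k·s_k, t_{k+1} = t_{k-1} − q_k·t_k, so r_k = a·s_k + b·t_k at every step:
  q = 3: r = 35, s = 1 − 3·0 = 1, t = 0 − 3·1 = -3  (check: 797·1 + 254·(-3) = 35)
  q = 7: r = 9, s = 0 − 7·1 = -7, t = 1 − 7·(-3) = 22  (check: 797·(-7) + 254·22 = 9)
  q = 3: r = 8, s = 1 − 3·(-7) = 22, t = -3 − 3·22 = -69  (check: 797·22 + 254·(-69) = 8)
  q = 1: r = 1, s = -7 − 1·22 = -29, t = 22 − 1·(-69) = 91  (check: 797·(-29) + 254·91 = 1)
The row with r = 1 (the gcd) gives the Bezout coefficients s = -29, t = 91.
Result: 797 · (-29) + 254 · (91) = 1.

gcd(797, 254) = 1; s = -29, t = 91 (check: 797·(-29) + 254·91 = 1).


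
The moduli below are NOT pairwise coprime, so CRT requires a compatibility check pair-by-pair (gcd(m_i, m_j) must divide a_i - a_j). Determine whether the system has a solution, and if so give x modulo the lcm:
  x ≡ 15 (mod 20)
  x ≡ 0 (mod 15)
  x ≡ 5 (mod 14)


Moduli 20, 15, 14 are not pairwise coprime, so CRT works modulo lcm(m_i) when all pairwise compatibility conditions hold.
Pairwise compatibility: gcd(m_i, m_j) must divide a_i - a_j for every pair.
Merge one congruence at a time:
  Start: x ≡ 15 (mod 20).
  Combine with x ≡ 0 (mod 15): gcd(20, 15) = 5; 0 - 15 = -15, which IS divisible by 5, so compatible.
    Write x = 15 + 20·t and substitute into x ≡ 0 (mod 15): 20·t ≡ 0 − 15 = -15 (mod 15).
    Divide the congruence (and modulus) by g = 5: 4·t ≡ -3 (mod 3).
    Reduce coefficients mod 3: 1·t ≡ 0 (mod 3).
    So t ≡ 0 (mod 3).
    Then x = 15 + 20·0 = 15, valid modulo lcm(20, 15) = 60: x ≡ 15 (mod 60).
  Combine with x ≡ 5 (mod 14): gcd(60, 14) = 2; 5 - 15 = -10, which IS divisible by 2, so compatible.
    Write x = 15 + 60·t and substitute into x ≡ 5 (mod 14): 60·t ≡ 5 − 15 = -10 (mod 14).
    Divide the congruence (and modulus) by g = 2: 30·t ≡ -5 (mod 7).
    Reduce coefficients mod 7: 2·t ≡ 2 (mod 7).
    The inverse of 2 mod 7 is 4 (since 2·4 = 8 = 1·7 + 1), so t ≡ 4·2 = 8 ≡ 1 (mod 7).
    Then x = 15 + 60·1 = 75, valid modulo lcm(60, 14) = 420: x ≡ 75 (mod 420).
Verify: 75 mod 20 = 15, 75 mod 15 = 0, 75 mod 14 = 5.

x ≡ 75 (mod 420).


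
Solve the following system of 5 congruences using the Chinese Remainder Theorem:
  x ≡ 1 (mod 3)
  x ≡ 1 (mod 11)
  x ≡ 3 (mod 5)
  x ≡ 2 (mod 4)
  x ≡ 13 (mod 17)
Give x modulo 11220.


Product of moduli M = 3 · 11 · 5 · 4 · 17 = 11220.
Merge one congruence at a time:
  Start: x ≡ 1 (mod 3).
  Combine with x ≡ 1 (mod 11); new modulus lcm = 33.
    Write x = 1 + 3·t and substitute into x ≡ 1 (mod 11): 3·t ≡ 1 − 1 = 0 (mod 11).
    The inverse of 3 mod 11 is 4 (since 3·4 = 12 = 1·11 + 1), so t ≡ 4·0 = 0 ≡ 0 (mod 11).
    Then x = 1 + 3·0 = 1, valid modulo lcm(3, 11) = 33: x ≡ 1 (mod 33).
  Combine with x ≡ 3 (mod 5); new modulus lcm = 165.
    Write x = 1 + 33·t and substitute into x ≡ 3 (mod 5): 33·t ≡ 3 − 1 = 2 (mod 5).
    Reduce coefficients mod 5: 3·t ≡ 2 (mod 5).
    The inverse of 3 mod 5 is 2 (since 3·2 = 6 = 1·5 + 1), so t ≡ 2·2 = 4 ≡ 4 (mod 5).
    Then x = 1 + 33·4 = 133, valid modulo lcm(33, 5) = 165: x ≡ 133 (mod 165).
  Combine with x ≡ 2 (mod 4); new modulus lcm = 660.
    Write x = 133 + 165·t and substitute into x ≡ 2 (mod 4): 165·t ≡ 2 − 133 = -131 (mod 4).
    Reduce coefficients mod 4: 1·t ≡ 1 (mod 4).
    So t ≡ 1 (mod 4).
    Then x = 133 + 165·1 = 298, valid modulo lcm(165, 4) = 660: x ≡ 298 (mod 660).
  Combine with x ≡ 13 (mod 17); new modulus lcm = 11220.
    Write x = 298 + 660·t and substitute into x ≡ 13 (mod 17): 660·t ≡ 13 − 298 = -285 (mod 17).
    Reduce coefficients mod 17: 14·t ≡ 4 (mod 17).
    The inverse of 14 mod 17 is 11 (since 14·11 = 154 = 9·17 + 1), so t ≡ 11·4 = 44 ≡ 10 (mod 17).
    Then x = 298 + 660·10 = 6898, valid modulo lcm(660, 17) = 11220: x ≡ 6898 (mod 11220).
Verify against each original: 6898 mod 3 = 1, 6898 mod 11 = 1, 6898 mod 5 = 3, 6898 mod 4 = 2, 6898 mod 17 = 13.

x ≡ 6898 (mod 11220).


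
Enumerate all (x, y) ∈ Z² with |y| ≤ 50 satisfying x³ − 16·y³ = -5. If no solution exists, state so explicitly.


The equation is x³ - 16y³ = -5. For fixed y, x³ = 16·y³ − 5, so a solution requires the RHS to be a perfect cube.
Strategy: iterate y from -50 to 50, compute RHS = 16·y³ − 5, and check whether it is a (positive or negative) perfect cube.
Check small values of y:
  y = 0: RHS = -5 is not a perfect cube.
  y = 1: RHS = 11 is not a perfect cube.
  y = -1: RHS = -21 is not a perfect cube.
  y = 2: RHS = 123 is not a perfect cube.
  y = -2: RHS = -133 is not a perfect cube.
  y = 3: RHS = 427 is not a perfect cube.
  y = -3: RHS = -437 is not a perfect cube.
Continuing the search up to |y| = 50 finds no solutions either.
No (x, y) in the scanned range satisfies the equation.

No integer solutions with |y| ≤ 50.


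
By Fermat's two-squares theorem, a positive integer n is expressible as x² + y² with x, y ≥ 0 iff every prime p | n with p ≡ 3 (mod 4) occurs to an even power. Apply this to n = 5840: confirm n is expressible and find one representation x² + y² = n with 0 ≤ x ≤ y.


Step 1: Factor n = 5840 = 2^4 · 5 · 73.
Step 2: Check the mod-4 condition on each prime factor: 2 = 2 (special); 5 ≡ 1 (mod 4), exponent 1; 73 ≡ 1 (mod 4), exponent 1.
All primes ≡ 3 (mod 4) appear to even exponent (or don't appear), so by the two-squares theorem n IS expressible as a sum of two squares.
Step 3: Build a representation. Group n = k² · m with k = 4 and m = 5 · 73 = 365 (a product of primes ≡ 1 (mod 4)); a representation of m scales to one of n via (k·x)² + (k·y)² = k²(x² + y²). Each prime p ≡ 1 (mod 4) is itself a sum of two squares; find a² by testing p − a² for a perfect square:
  5: 5 − 1² = 4 = 2² ⇒ 5 = 1² + 2².
  73: 73 − 1² = 72, 73 − 2² = 69, 73 − 3² = 64 = 8² ⇒ 73 = 3² + 8².
  Combine using the Brahmagupta–Fibonacci identity (a² + b²)(c² + d²) = (ac − bd)² + (ad + bc)² = (ac + bd)² + (ad − bc)²:
  5 · 73 = 365: from (1² + 2²)(3² + 8²), take (1·3 − 2·8, 1·8 + 2·3) = (3 − 16, 8 + 6) = (-13, 14); dropping signs (only squares matter) gives (13, 14); check 13² + 14² = 169 + 196 = 365 ✓.
  Scale by k = 4: (4·13, 4·14) = (52, 56).
Step 4: Order so x ≤ y and verify: 52² + 56² = 2704 + 3136 = 5840 = n. ✓

n = 5840 = 52² + 56² (one valid representation with x ≤ y).


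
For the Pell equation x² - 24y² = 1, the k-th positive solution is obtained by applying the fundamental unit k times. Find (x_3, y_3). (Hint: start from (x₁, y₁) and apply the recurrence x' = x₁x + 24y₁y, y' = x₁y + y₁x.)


Step 1: Find the fundamental solution (x₁, y₁) of x² - 24y² = 1.
  Expand √24 as a continued fraction. a₀ = ⌊√24⌋ = 4; iterate m_{k+1} = d_k·a_k − m_k, d_{k+1} = (24 − m_{k+1}²)/d_k, a_{k+1} = ⌊(a₀ + m_{k+1})/d_{k+1}⌋ (starting m₀ = 0, d₀ = 1), with convergents p_k = a_k·p_{k-1} + p_{k-2}, q_k = a_k·q_{k-1} + q_{k-2} (p₋₁ = 1, q₋₁ = 0):
  k = 0: a₀ = 4; p₀/q₀ = 4/1; p₀² − 24·q₀² = 16 − 24 = -8.
  k = 1: m = 4, d = 8, a = ⌊(4 + 4)/8⌋ = 1; p/q = (1·4 + 1)/(1·1 + 0) = 5/1; p² − 24·q² = 25 − 24 = 1.
  The first convergent with p² − 24·q² = 1 gives the fundamental solution (x₁, y₁) = (5, 1).
Step 2: Apply the recurrence (x_{n+1}, y_{n+1}) = (x₁x_n + 24y₁y_n, x₁y_n + y₁x_n) repeatedly.
  From (x_1, y_1) = (5, 1): x_2 = 5·5 + 24·1·1 = 49; y_2 = 5·1 + 1·5 = 10.
  From (x_2, y_2) = (49, 10): x_3 = 5·49 + 24·1·10 = 485; y_3 = 5·10 + 1·49 = 99.
Step 3: Verify x_3² - 24·y_3² = 235225 - 235224 = 1 (should be 1). ✓

(x_1, y_1) = (5, 1); (x_3, y_3) = (485, 99).


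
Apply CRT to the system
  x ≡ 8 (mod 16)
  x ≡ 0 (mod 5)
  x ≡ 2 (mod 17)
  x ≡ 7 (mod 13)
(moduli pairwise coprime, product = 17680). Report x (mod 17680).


Product of moduli M = 16 · 5 · 17 · 13 = 17680.
Merge one congruence at a time:
  Start: x ≡ 8 (mod 16).
  Combine with x ≡ 0 (mod 5); new modulus lcm = 80.
    Write x = 8 + 16·t and substitute into x ≡ 0 (mod 5): 16·t ≡ 0 − 8 = -8 (mod 5).
    Reduce coefficients mod 5: 1·t ≡ 2 (mod 5).
    So t ≡ 2 (mod 5).
    Then x = 8 + 16·2 = 40, valid modulo lcm(16, 5) = 80: x ≡ 40 (mod 80).
  Combine with x ≡ 2 (mod 17); new modulus lcm = 1360.
    Write x = 40 + 80·t and substitute into x ≡ 2 (mod 17): 80·t ≡ 2 − 40 = -38 (mod 17).
    Reduce coefficients mod 17: 12·t ≡ 13 (mod 17).
    The inverse of 12 mod 17 is 10 (since 12·10 = 120 = 7·17 + 1), so t ≡ 10·13 = 130 ≡ 11 (mod 17).
    Then x = 40 + 80·11 = 920, valid modulo lcm(80, 17) = 1360: x ≡ 920 (mod 1360).
  Combine with x ≡ 7 (mod 13); new modulus lcm = 17680.
    Write x = 920 + 1360·t and substitute into x ≡ 7 (mod 13): 1360·t ≡ 7 − 920 = -913 (mod 13).
    Reduce coefficients mod 13: 8·t ≡ 10 (mod 13).
    The inverse of 8 mod 13 is 5 (since 8·5 = 40 = 3·13 + 1), so t ≡ 5·10 = 50 ≡ 11 (mod 13).
    Then x = 920 + 1360·11 = 15880, valid modulo lcm(1360, 13) = 17680: x ≡ 15880 (mod 17680).
Verify against each original: 15880 mod 16 = 8, 15880 mod 5 = 0, 15880 mod 17 = 2, 15880 mod 13 = 7.

x ≡ 15880 (mod 17680).


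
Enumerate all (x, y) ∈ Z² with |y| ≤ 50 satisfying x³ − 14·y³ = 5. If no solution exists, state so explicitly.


The equation is x³ - 14y³ = 5. For fixed y, x³ = 14·y³ + 5, so a solution requires the RHS to be a perfect cube.
Strategy: iterate y from -50 to 50, compute RHS = 14·y³ + 5, and check whether it is a (positive or negative) perfect cube.
Check small values of y:
  y = 0: RHS = 5 is not a perfect cube.
  y = 1: RHS = 19 is not a perfect cube.
  y = -1: RHS = -9 is not a perfect cube.
  y = 2: RHS = 117 is not a perfect cube.
  y = -2: RHS = -107 is not a perfect cube.
  y = 3: RHS = 383 is not a perfect cube.
  y = -3: RHS = -373 is not a perfect cube.
Continuing the search up to |y| = 50 finds no solutions either.
No (x, y) in the scanned range satisfies the equation.

No integer solutions with |y| ≤ 50.


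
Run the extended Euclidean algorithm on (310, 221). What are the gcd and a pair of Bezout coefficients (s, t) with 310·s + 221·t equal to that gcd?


Euclidean algorithm on (310, 221) — divide until remainder is 0:
  310 = 1 · 221 + 89
  221 = 2 · 89 + 43
  89 = 2 · 43 + 3
  43 = 14 · 3 + 1
  3 = 3 · 1 + 0
gcd(310, 221) = 1.
Track Bezout coefficients alongside the remainders: start with r₀ = 310 = a·1 + b·0 (s = 1, t = 0) and r₁ = 221 = a·0 + b·1 (s = 0, t = 1); each new remainder r_{k+1} = r_{k-1} − q_k·r_k inherits s_{k+1} = s_{k-1} − q_k·s_k, t_{k+1} = t_{k-1} − q_k·t_k, so r_k = a·s_k + b·t_k at every step:
  q = 1: r = 89, s = 1 − 1·0 = 1, t = 0 − 1·1 = -1  (check: 310·1 + 221·(-1) = 89)
  q = 2: r = 43, s = 0 − 2·1 = -2, t = 1 − 2·(-1) = 3  (check: 310·(-2) + 221·3 = 43)
  q = 2: r = 3, s = 1 − 2·(-2) = 5, t = -1 − 2·3 = -7  (check: 310·5 + 221·(-7) = 3)
  q = 14: r = 1, s = -2 − 14·5 = -72, t = 3 − 14·(-7) = 101  (check: 310·(-72) + 221·101 = 1)
The row with r = 1 (the gcd) gives the Bezout coefficients s = -72, t = 101.
Result: 310 · (-72) + 221 · (101) = 1.

gcd(310, 221) = 1; s = -72, t = 101 (check: 310·(-72) + 221·101 = 1).


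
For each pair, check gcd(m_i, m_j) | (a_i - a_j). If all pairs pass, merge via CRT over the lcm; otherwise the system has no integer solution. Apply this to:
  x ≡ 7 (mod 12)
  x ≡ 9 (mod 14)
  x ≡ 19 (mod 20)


Moduli 12, 14, 20 are not pairwise coprime, so CRT works modulo lcm(m_i) when all pairwise compatibility conditions hold.
Pairwise compatibility: gcd(m_i, m_j) must divide a_i - a_j for every pair.
Merge one congruence at a time:
  Start: x ≡ 7 (mod 12).
  Combine with x ≡ 9 (mod 14): gcd(12, 14) = 2; 9 - 7 = 2, which IS divisible by 2, so compatible.
    Write x = 7 + 12·t and substitute into x ≡ 9 (mod 14): 12·t ≡ 9 − 7 = 2 (mod 14).
    Divide the congruence (and modulus) by g = 2: 6·t ≡ 1 (mod 7).
    The inverse of 6 mod 7 is 6 (since 6·6 = 36 = 5·7 + 1), so t ≡ 6·1 = 6 ≡ 6 (mod 7).
    Then x = 7 + 12·6 = 79, valid modulo lcm(12, 14) = 84: x ≡ 79 (mod 84).
  Combine with x ≡ 19 (mod 20): gcd(84, 20) = 4; 19 - 79 = -60, which IS divisible by 4, so compatible.
    Write x = 79 + 84·t and substitute into x ≡ 19 (mod 20): 84·t ≡ 19 − 79 = -60 (mod 20).
    Divide the congruence (and modulus) by g = 4: 21·t ≡ -15 (mod 5).
    Reduce coefficients mod 5: 1·t ≡ 0 (mod 5).
    So t ≡ 0 (mod 5).
    Then x = 79 + 84·0 = 79, valid modulo lcm(84, 20) = 420: x ≡ 79 (mod 420).
Verify: 79 mod 12 = 7, 79 mod 14 = 9, 79 mod 20 = 19.

x ≡ 79 (mod 420).


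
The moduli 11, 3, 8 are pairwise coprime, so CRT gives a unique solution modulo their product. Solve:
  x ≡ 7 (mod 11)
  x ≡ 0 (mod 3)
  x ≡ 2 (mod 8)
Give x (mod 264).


Moduli 11, 3, 8 are pairwise coprime; by CRT there is a unique solution modulo M = 11 · 3 · 8 = 264.
Solve pairwise, accumulating the modulus:
  Start with x ≡ 7 (mod 11).
  Combine with x ≡ 0 (mod 3): since gcd(11, 3) = 1, we get a unique residue mod 33.
    Write x = 7 + 11·t and substitute into x ≡ 0 (mod 3): 11·t ≡ 0 − 7 = -7 (mod 3).
    Reduce coefficients mod 3: 2·t ≡ 2 (mod 3).
    The inverse of 2 mod 3 is 2 (since 2·2 = 4 = 1·3 + 1), so t ≡ 2·2 = 4 ≡ 1 (mod 3).
    Then x = 7 + 11·1 = 18, valid modulo lcm(11, 3) = 33: x ≡ 18 (mod 33).
  Combine with x ≡ 2 (mod 8): since gcd(33, 8) = 1, we get a unique residue mod 264.
    Write x = 18 + 33·t and substitute into x ≡ 2 (mod 8): 33·t ≡ 2 − 18 = -16 (mod 8).
    Reduce coefficients mod 8: 1·t ≡ 0 (mod 8).
    So t ≡ 0 (mod 8).
    Then x = 18 + 33·0 = 18, valid modulo lcm(33, 8) = 264: x ≡ 18 (mod 264).
Verify: 18 mod 11 = 7 ✓, 18 mod 3 = 0 ✓, 18 mod 8 = 2 ✓.

x ≡ 18 (mod 264).


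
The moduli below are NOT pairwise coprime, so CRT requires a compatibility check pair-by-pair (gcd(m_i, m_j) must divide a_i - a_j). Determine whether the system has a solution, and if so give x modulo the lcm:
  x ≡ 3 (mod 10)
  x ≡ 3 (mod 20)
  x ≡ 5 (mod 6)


Moduli 10, 20, 6 are not pairwise coprime, so CRT works modulo lcm(m_i) when all pairwise compatibility conditions hold.
Pairwise compatibility: gcd(m_i, m_j) must divide a_i - a_j for every pair.
Merge one congruence at a time:
  Start: x ≡ 3 (mod 10).
  Combine with x ≡ 3 (mod 20): gcd(10, 20) = 10; 3 - 3 = 0, which IS divisible by 10, so compatible.
    Write x = 3 + 10·t and substitute into x ≡ 3 (mod 20): 10·t ≡ 3 − 3 = 0 (mod 20).
    Divide the congruence (and modulus) by g = 10: 1·t ≡ 0 (mod 2).
    So t ≡ 0 (mod 2).
    Then x = 3 + 10·0 = 3, valid modulo lcm(10, 20) = 20: x ≡ 3 (mod 20).
  Combine with x ≡ 5 (mod 6): gcd(20, 6) = 2; 5 - 3 = 2, which IS divisible by 2, so compatible.
    Write x = 3 + 20·t and substitute into x ≡ 5 (mod 6): 20·t ≡ 5 − 3 = 2 (mod 6).
    Divide the congruence (and modulus) by g = 2: 10·t ≡ 1 (mod 3).
    Reduce coefficients mod 3: 1·t ≡ 1 (mod 3).
    So t ≡ 1 (mod 3).
    Then x = 3 + 20·1 = 23, valid modulo lcm(20, 6) = 60: x ≡ 23 (mod 60).
Verify: 23 mod 10 = 3, 23 mod 20 = 3, 23 mod 6 = 5.

x ≡ 23 (mod 60).


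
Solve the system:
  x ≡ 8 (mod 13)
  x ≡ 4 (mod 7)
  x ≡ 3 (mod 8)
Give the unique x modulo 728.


Moduli 13, 7, 8 are pairwise coprime; by CRT there is a unique solution modulo M = 13 · 7 · 8 = 728.
Solve pairwise, accumulating the modulus:
  Start with x ≡ 8 (mod 13).
  Combine with x ≡ 4 (mod 7): since gcd(13, 7) = 1, we get a unique residue mod 91.
    Write x = 8 + 13·t and substitute into x ≡ 4 (mod 7): 13·t ≡ 4 − 8 = -4 (mod 7).
    Reduce coefficients mod 7: 6·t ≡ 3 (mod 7).
    The inverse of 6 mod 7 is 6 (since 6·6 = 36 = 5·7 + 1), so t ≡ 6·3 = 18 ≡ 4 (mod 7).
    Then x = 8 + 13·4 = 60, valid modulo lcm(13, 7) = 91: x ≡ 60 (mod 91).
  Combine with x ≡ 3 (mod 8): since gcd(91, 8) = 1, we get a unique residue mod 728.
    Write x = 60 + 91·t and substitute into x ≡ 3 (mod 8): 91·t ≡ 3 − 60 = -57 (mod 8).
    Reduce coefficients mod 8: 3·t ≡ 7 (mod 8).
    The inverse of 3 mod 8 is 3 (since 3·3 = 9 = 1·8 + 1), so t ≡ 3·7 = 21 ≡ 5 (mod 8).
    Then x = 60 + 91·5 = 515, valid modulo lcm(91, 8) = 728: x ≡ 515 (mod 728).
Verify: 515 mod 13 = 8 ✓, 515 mod 7 = 4 ✓, 515 mod 8 = 3 ✓.

x ≡ 515 (mod 728).


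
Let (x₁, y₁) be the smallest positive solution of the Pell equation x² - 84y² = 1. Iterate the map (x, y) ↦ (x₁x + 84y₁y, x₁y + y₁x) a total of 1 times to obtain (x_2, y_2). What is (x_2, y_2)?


Step 1: Find the fundamental solution (x₁, y₁) of x² - 84y² = 1.
  Expand √84 as a continued fraction. a₀ = ⌊√84⌋ = 9; iterate m_{k+1} = d_k·a_k − m_k, d_{k+1} = (84 − m_{k+1}²)/d_k, a_{k+1} = ⌊(a₀ + m_{k+1})/d_{k+1}⌋ (starting m₀ = 0, d₀ = 1), with convergents p_k = a_k·p_{k-1} + p_{k-2}, q_k = a_k·q_{k-1} + q_{k-2} (p₋₁ = 1, q₋₁ = 0):
  k = 0: a₀ = 9; p₀/q₀ = 9/1; p₀² − 84·q₀² = 81 − 84 = -3.
  k = 1: m = 9, d = 3, a = ⌊(9 + 9)/3⌋ = 6; p/q = (6·9 + 1)/(6·1 + 0) = 55/6; p² − 84·q² = 3025 − 3024 = 1.
  The first convergent with p² − 84·q² = 1 gives the fundamental solution (x₁, y₁) = (55, 6).
Step 2: Apply the recurrence (x_{n+1}, y_{n+1}) = (x₁x_n + 84y₁y_n, x₁y_n + y₁x_n) repeatedly.
  From (x_1, y_1) = (55, 6): x_2 = 55·55 + 84·6·6 = 6049; y_2 = 55·6 + 6·55 = 660.
Step 3: Verify x_2² - 84·y_2² = 36590401 - 36590400 = 1 (should be 1). ✓

(x_1, y_1) = (55, 6); (x_2, y_2) = (6049, 660).


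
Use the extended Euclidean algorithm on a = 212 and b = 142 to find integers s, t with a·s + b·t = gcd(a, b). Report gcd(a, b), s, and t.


Euclidean algorithm on (212, 142) — divide until remainder is 0:
  212 = 1 · 142 + 70
  142 = 2 · 70 + 2
  70 = 35 · 2 + 0
gcd(212, 142) = 2.
Track Bezout coefficients alongside the remainders: start with r₀ = 212 = a·1 + b·0 (s = 1, t = 0) and r₁ = 142 = a·0 + b·1 (s = 0, t = 1); each new remainder r_{k+1} = r_{k-1} − q_k·r_k inherits s_{k+1} = s_{k-1} − q_k·s_k, t_{k+1} = t_{k-1} − q_k·t_k, so r_k = a·s_k + b·t_k at every step:
  q = 1: r = 70, s = 1 − 1·0 = 1, t = 0 − 1·1 = -1  (check: 212·1 + 142·(-1) = 70)
  q = 2: r = 2, s = 0 − 2·1 = -2, t = 1 − 2·(-1) = 3  (check: 212·(-2) + 142·3 = 2)
The row with r = 2 (the gcd) gives the Bezout coefficients s = -2, t = 3.
Result: 212 · (-2) + 142 · (3) = 2.

gcd(212, 142) = 2; s = -2, t = 3 (check: 212·(-2) + 142·3 = 2).


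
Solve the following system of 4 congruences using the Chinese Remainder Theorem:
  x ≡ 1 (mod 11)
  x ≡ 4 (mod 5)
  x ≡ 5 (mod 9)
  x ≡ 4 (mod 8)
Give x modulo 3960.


Product of moduli M = 11 · 5 · 9 · 8 = 3960.
Merge one congruence at a time:
  Start: x ≡ 1 (mod 11).
  Combine with x ≡ 4 (mod 5); new modulus lcm = 55.
    Write x = 1 + 11·t and substitute into x ≡ 4 (mod 5): 11·t ≡ 4 − 1 = 3 (mod 5).
    Reduce coefficients mod 5: 1·t ≡ 3 (mod 5).
    So t ≡ 3 (mod 5).
    Then x = 1 + 11·3 = 34, valid modulo lcm(11, 5) = 55: x ≡ 34 (mod 55).
  Combine with x ≡ 5 (mod 9); new modulus lcm = 495.
    Write x = 34 + 55·t and substitute into x ≡ 5 (mod 9): 55·t ≡ 5 − 34 = -29 (mod 9).
    Reduce coefficients mod 9: 1·t ≡ 7 (mod 9).
    So t ≡ 7 (mod 9).
    Then x = 34 + 55·7 = 419, valid modulo lcm(55, 9) = 495: x ≡ 419 (mod 495).
  Combine with x ≡ 4 (mod 8); new modulus lcm = 3960.
    Write x = 419 + 495·t and substitute into x ≡ 4 (mod 8): 495·t ≡ 4 − 419 = -415 (mod 8).
    Reduce coefficients mod 8: 7·t ≡ 1 (mod 8).
    The inverse of 7 mod 8 is 7 (since 7·7 = 49 = 6·8 + 1), so t ≡ 7·1 = 7 ≡ 7 (mod 8).
    Then x = 419 + 495·7 = 3884, valid modulo lcm(495, 8) = 3960: x ≡ 3884 (mod 3960).
Verify against each original: 3884 mod 11 = 1, 3884 mod 5 = 4, 3884 mod 9 = 5, 3884 mod 8 = 4.

x ≡ 3884 (mod 3960).


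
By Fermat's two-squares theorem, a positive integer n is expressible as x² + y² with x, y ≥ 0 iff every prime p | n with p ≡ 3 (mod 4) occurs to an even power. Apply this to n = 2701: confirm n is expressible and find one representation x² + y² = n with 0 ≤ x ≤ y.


Step 1: Factor n = 2701 = 37 · 73.
Step 2: Check the mod-4 condition on each prime factor: 37 ≡ 1 (mod 4), exponent 1; 73 ≡ 1 (mod 4), exponent 1.
All primes ≡ 3 (mod 4) appear to even exponent (or don't appear), so by the two-squares theorem n IS expressible as a sum of two squares.
Step 3: Build a representation. Here n = 37 · 73 is a product of primes ≡ 1 (mod 4). Each prime p ≡ 1 (mod 4) is itself a sum of two squares; find a² by testing p − a² for a perfect square:
  37: 37 − 1² = 36 = 6² ⇒ 37 = 1² + 6².
  73: 73 − 1² = 72, 73 − 2² = 69, 73 − 3² = 64 = 8² ⇒ 73 = 3² + 8².
  Combine using the Brahmagupta–Fibonacci identity (a² + b²)(c² + d²) = (ac − bd)² + (ad + bc)² = (ac + bd)² + (ad − bc)²:
  37 · 73 = 2701: from (1² + 6²)(3² + 8²), take (1·3 − 6·8, 1·8 + 6·3) = (3 − 48, 8 + 18) = (-45, 26); dropping signs (only squares matter) gives (45, 26); check 45² + 26² = 2025 + 676 = 2701 ✓.
Step 4: Order so x ≤ y and verify: 26² + 45² = 676 + 2025 = 2701 = n. ✓

n = 2701 = 26² + 45² (one valid representation with x ≤ y).


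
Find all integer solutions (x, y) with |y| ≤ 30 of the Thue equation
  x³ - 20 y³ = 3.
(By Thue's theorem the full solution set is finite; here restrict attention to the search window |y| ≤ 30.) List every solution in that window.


The equation is x³ - 20y³ = 3. For fixed y, x³ = 20·y³ + 3, so a solution requires the RHS to be a perfect cube.
Strategy: iterate y from -30 to 30, compute RHS = 20·y³ + 3, and check whether it is a (positive or negative) perfect cube.
Check small values of y:
  y = 0: RHS = 3 is not a perfect cube.
  y = 1: RHS = 23 is not a perfect cube.
  y = -1: RHS = -17 is not a perfect cube.
  y = 2: RHS = 163 is not a perfect cube.
  y = -2: RHS = -157 is not a perfect cube.
  y = 3: RHS = 543 is not a perfect cube.
  y = -3: RHS = -537 is not a perfect cube.
Continuing the search up to |y| = 30 finds no solutions either.
No (x, y) in the scanned range satisfies the equation.

No integer solutions with |y| ≤ 30.


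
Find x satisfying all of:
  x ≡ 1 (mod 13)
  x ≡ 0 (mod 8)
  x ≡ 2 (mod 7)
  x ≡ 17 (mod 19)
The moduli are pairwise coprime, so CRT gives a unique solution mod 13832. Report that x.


Product of moduli M = 13 · 8 · 7 · 19 = 13832.
Merge one congruence at a time:
  Start: x ≡ 1 (mod 13).
  Combine with x ≡ 0 (mod 8); new modulus lcm = 104.
    Write x = 1 + 13·t and substitute into x ≡ 0 (mod 8): 13·t ≡ 0 − 1 = -1 (mod 8).
    Reduce coefficients mod 8: 5·t ≡ 7 (mod 8).
    The inverse of 5 mod 8 is 5 (since 5·5 = 25 = 3·8 + 1), so t ≡ 5·7 = 35 ≡ 3 (mod 8).
    Then x = 1 + 13·3 = 40, valid modulo lcm(13, 8) = 104: x ≡ 40 (mod 104).
  Combine with x ≡ 2 (mod 7); new modulus lcm = 728.
    Write x = 40 + 104·t and substitute into x ≡ 2 (mod 7): 104·t ≡ 2 − 40 = -38 (mod 7).
    Reduce coefficients mod 7: 6·t ≡ 4 (mod 7).
    The inverse of 6 mod 7 is 6 (since 6·6 = 36 = 5·7 + 1), so t ≡ 6·4 = 24 ≡ 3 (mod 7).
    Then x = 40 + 104·3 = 352, valid modulo lcm(104, 7) = 728: x ≡ 352 (mod 728).
  Combine with x ≡ 17 (mod 19); new modulus lcm = 13832.
    Write x = 352 + 728·t and substitute into x ≡ 17 (mod 19): 728·t ≡ 17 − 352 = -335 (mod 19).
    Reduce coefficients mod 19: 6·t ≡ 7 (mod 19).
    The inverse of 6 mod 19 is 16 (since 6·16 = 96 = 5·19 + 1), so t ≡ 16·7 = 112 ≡ 17 (mod 19).
    Then x = 352 + 728·17 = 12728, valid modulo lcm(728, 19) = 13832: x ≡ 12728 (mod 13832).
Verify against each original: 12728 mod 13 = 1, 12728 mod 8 = 0, 12728 mod 7 = 2, 12728 mod 19 = 17.

x ≡ 12728 (mod 13832).


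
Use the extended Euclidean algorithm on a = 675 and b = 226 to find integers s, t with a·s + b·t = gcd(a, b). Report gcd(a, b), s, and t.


Euclidean algorithm on (675, 226) — divide until remainder is 0:
  675 = 2 · 226 + 223
  226 = 1 · 223 + 3
  223 = 74 · 3 + 1
  3 = 3 · 1 + 0
gcd(675, 226) = 1.
Track Bezout coefficients alongside the remainders: start with r₀ = 675 = a·1 + b·0 (s = 1, t = 0) and r₁ = 226 = a·0 + b·1 (s = 0, t = 1); each new remainder r_{k+1} = r_{k-1} − q_k·r_k inherits s_{k+1} = s_{k-1} − q_k·s_k, t_{k+1} = t_{k-1} − q_k·t_k, so r_k = a·s_k + b·t_k at every step:
  q = 2: r = 223, s = 1 − 2·0 = 1, t = 0 − 2·1 = -2  (check: 675·1 + 226·(-2) = 223)
  q = 1: r = 3, s = 0 − 1·1 = -1, t = 1 − 1·(-2) = 3  (check: 675·(-1) + 226·3 = 3)
  q = 74: r = 1, s = 1 − 74·(-1) = 75, t = -2 − 74·3 = -224  (check: 675·75 + 226·(-224) = 1)
The row with r = 1 (the gcd) gives the Bezout coefficients s = 75, t = -224.
Result: 675 · (75) + 226 · (-224) = 1.

gcd(675, 226) = 1; s = 75, t = -224 (check: 675·75 + 226·(-224) = 1).


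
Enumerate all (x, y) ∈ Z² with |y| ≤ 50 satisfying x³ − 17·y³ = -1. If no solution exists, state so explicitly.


The equation is x³ - 17y³ = -1. For fixed y, x³ = 17·y³ − 1, so a solution requires the RHS to be a perfect cube.
Strategy: iterate y from -50 to 50, compute RHS = 17·y³ − 1, and check whether it is a (positive or negative) perfect cube.
Check small values of y:
  y = 0: RHS = -1 = (-1)³ ⇒ x = -1 works.
  y = 1: RHS = 16 is not a perfect cube.
  y = -1: RHS = -18 is not a perfect cube.
  y = 2: RHS = 135 is not a perfect cube.
  y = -2: RHS = -137 is not a perfect cube.
  y = 3: RHS = 458 is not a perfect cube.
  y = -3: RHS = -460 is not a perfect cube.
Continuing, at y = -7: RHS = -5832 = (-18)³ ⇒ x = -18 works.
Searching the remaining y in |y| ≤ 50 finds no further solutions.
Collected solutions: (-1, 0), (-18, -7).

Solutions (with |y| ≤ 50): (-1, 0), (-18, -7).


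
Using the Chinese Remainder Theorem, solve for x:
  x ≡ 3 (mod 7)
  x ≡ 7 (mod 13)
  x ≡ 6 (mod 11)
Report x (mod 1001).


Moduli 7, 13, 11 are pairwise coprime; by CRT there is a unique solution modulo M = 7 · 13 · 11 = 1001.
Solve pairwise, accumulating the modulus:
  Start with x ≡ 3 (mod 7).
  Combine with x ≡ 7 (mod 13): since gcd(7, 13) = 1, we get a unique residue mod 91.
    Write x = 3 + 7·t and substitute into x ≡ 7 (mod 13): 7·t ≡ 7 − 3 = 4 (mod 13).
    The inverse of 7 mod 13 is 2 (since 7·2 = 14 = 1·13 + 1), so t ≡ 2·4 = 8 ≡ 8 (mod 13).
    Then x = 3 + 7·8 = 59, valid modulo lcm(7, 13) = 91: x ≡ 59 (mod 91).
  Combine with x ≡ 6 (mod 11): since gcd(91, 11) = 1, we get a unique residue mod 1001.
    Write x = 59 + 91·t and substitute into x ≡ 6 (mod 11): 91·t ≡ 6 − 59 = -53 (mod 11).
    Reduce coefficients mod 11: 3·t ≡ 2 (mod 11).
    The inverse of 3 mod 11 is 4 (since 3·4 = 12 = 1·11 + 1), so t ≡ 4·2 = 8 ≡ 8 (mod 11).
    Then x = 59 + 91·8 = 787, valid modulo lcm(91, 11) = 1001: x ≡ 787 (mod 1001).
Verify: 787 mod 7 = 3 ✓, 787 mod 13 = 7 ✓, 787 mod 11 = 6 ✓.

x ≡ 787 (mod 1001).


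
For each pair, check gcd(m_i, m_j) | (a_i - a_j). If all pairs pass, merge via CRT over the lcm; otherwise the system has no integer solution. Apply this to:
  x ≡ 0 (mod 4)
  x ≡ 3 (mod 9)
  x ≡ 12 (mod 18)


Moduli 4, 9, 18 are not pairwise coprime, so CRT works modulo lcm(m_i) when all pairwise compatibility conditions hold.
Pairwise compatibility: gcd(m_i, m_j) must divide a_i - a_j for every pair.
Merge one congruence at a time:
  Start: x ≡ 0 (mod 4).
  Combine with x ≡ 3 (mod 9): gcd(4, 9) = 1; 3 - 0 = 3, which IS divisible by 1, so compatible.
    Write x = 0 + 4·t and substitute into x ≡ 3 (mod 9): 4·t ≡ 3 − 0 = 3 (mod 9).
    The inverse of 4 mod 9 is 7 (since 4·7 = 28 = 3·9 + 1), so t ≡ 7·3 = 21 ≡ 3 (mod 9).
    Then x = 0 + 4·3 = 12, valid modulo lcm(4, 9) = 36: x ≡ 12 (mod 36).
  Combine with x ≡ 12 (mod 18): gcd(36, 18) = 18; 12 - 12 = 0, which IS divisible by 18, so compatible.
    Write x = 12 + 36·t and substitute into x ≡ 12 (mod 18): 36·t ≡ 12 − 12 = 0 (mod 18).
    Divide the congruence (and modulus) by g = 18: 2·t ≡ 0 (mod 1).
    Modulo 1 every t works; take t = 0.
    Then x = 12 + 36·0 = 12, valid modulo lcm(36, 18) = 36: x ≡ 12 (mod 36).
Verify: 12 mod 4 = 0, 12 mod 9 = 3, 12 mod 18 = 12.

x ≡ 12 (mod 36).
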